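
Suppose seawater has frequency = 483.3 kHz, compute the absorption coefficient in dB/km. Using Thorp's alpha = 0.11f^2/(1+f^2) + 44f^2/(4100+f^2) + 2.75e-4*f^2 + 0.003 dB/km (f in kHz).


f^2 = 233578.89
alpha = 0.11*233578.89/(1+233578.89) + 44*233578.89/(4100+233578.89) + 2.75e-4*233578.89 + 0.003 = 107.588

107.588 dB/km


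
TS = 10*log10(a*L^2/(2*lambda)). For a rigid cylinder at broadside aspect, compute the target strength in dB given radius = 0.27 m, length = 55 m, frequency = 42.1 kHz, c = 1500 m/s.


lambda = 1500/42100 = 0.03563 m
TS = 10*log10(0.27*55^2/(2*0.03563)) = 40.59

40.59 dB


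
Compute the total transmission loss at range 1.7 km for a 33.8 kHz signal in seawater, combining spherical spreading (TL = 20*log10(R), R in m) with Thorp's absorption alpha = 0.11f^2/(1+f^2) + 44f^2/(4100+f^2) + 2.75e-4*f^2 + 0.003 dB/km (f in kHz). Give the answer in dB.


Step 1 (Thorp): alpha = 0.11*1142.44/(1+1142.44) + 44*1142.44/(4100+1142.44) + 2.75e-4*1142.44 + 0.003 = 10.0156 dB/km
Step 2: TL_spread = 20*log10(1700) = 64.61 dB
Step 3: TL_abs = alpha*R = 10.0156 * 1.7 = 17.03 dB
Step 4: TL_total = 64.61 + 17.03 = 81.64

81.64 dB


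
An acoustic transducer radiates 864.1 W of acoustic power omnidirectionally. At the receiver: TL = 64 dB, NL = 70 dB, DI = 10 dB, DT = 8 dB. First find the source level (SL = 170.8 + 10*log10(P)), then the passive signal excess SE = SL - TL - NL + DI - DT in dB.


Step 1: SL = 170.8 + 10*log10(864.1) = 200.17 dB
Step 2: SE = SL - TL - NL + DI - DT = 200.17 - 64 - 70 + 10 - 8 = 68.17

68.17 dB


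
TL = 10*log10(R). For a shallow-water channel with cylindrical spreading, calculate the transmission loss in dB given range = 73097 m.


TL = 10*log10(73097) = 48.64

48.64 dB


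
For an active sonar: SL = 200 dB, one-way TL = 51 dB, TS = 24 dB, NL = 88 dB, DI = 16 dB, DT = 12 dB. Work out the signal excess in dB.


SE = SL - 2*TL + TS - NL + DI - DT = 200 - 2*51 + (24) - 88 + 16 - 12 = 38

38 dB


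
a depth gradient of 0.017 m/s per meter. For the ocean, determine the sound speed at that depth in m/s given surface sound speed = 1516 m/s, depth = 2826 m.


c = 1516 + 0.017 * 2826 = 1564.042

1564.042 m/s


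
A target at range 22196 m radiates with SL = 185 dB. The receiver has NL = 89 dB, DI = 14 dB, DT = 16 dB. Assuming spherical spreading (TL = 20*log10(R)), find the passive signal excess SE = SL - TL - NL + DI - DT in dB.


7.07 dB


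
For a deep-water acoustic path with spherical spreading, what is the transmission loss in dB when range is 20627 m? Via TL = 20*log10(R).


TL = 20*log10(20627) = 86.29

86.29 dB


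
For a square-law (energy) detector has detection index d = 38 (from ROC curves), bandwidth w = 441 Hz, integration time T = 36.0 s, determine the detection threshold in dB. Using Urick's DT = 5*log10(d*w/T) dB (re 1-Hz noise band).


DT = 5*log10(d*w/T) = 5*log10(38 * 441 / 36.0) = 5*log10(465.5) = 13.34

13.34 dB


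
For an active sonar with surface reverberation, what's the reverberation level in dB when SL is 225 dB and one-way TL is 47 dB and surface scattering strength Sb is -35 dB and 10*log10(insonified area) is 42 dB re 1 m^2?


RL = SL - 2*TL + Sb + 10*log10(A) = 225 - 2*47 + (-35) + 42 = 138

138 dB


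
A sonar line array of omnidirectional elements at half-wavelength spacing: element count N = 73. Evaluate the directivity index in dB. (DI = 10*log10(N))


18.63 dB


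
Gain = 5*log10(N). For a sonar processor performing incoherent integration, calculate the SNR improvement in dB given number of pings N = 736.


Gain = 5*log10(736) = 14.33

14.33 dB


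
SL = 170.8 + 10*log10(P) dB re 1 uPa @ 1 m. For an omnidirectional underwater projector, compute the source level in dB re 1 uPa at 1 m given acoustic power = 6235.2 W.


SL = 170.8 + 10*log10(6235.2) = 170.8 + 37.95 = 208.75

208.75 dB


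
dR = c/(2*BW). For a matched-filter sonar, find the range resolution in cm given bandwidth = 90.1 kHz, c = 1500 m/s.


0.83 cm


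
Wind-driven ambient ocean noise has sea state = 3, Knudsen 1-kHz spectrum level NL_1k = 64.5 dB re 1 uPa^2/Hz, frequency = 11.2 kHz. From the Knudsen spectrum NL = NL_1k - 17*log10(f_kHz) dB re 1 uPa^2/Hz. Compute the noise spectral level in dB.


46.66 dB


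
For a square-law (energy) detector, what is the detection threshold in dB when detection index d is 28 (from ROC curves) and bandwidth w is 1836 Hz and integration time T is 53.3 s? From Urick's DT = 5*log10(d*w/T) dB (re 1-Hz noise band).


14.92 dB


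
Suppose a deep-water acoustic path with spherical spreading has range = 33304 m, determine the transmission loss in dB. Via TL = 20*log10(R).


90.45 dB


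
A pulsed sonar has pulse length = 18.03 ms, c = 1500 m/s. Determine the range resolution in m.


dR = c*tau/2 = 1500 * 18.03e-3 / 2 = 13.5225

13.5225 m


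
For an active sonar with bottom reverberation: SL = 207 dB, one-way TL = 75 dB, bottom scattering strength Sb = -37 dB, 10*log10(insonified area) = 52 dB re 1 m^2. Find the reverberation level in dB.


RL = SL - 2*TL + Sb + 10*log10(A) = 207 - 2*75 + (-37) + 52 = 72

72 dB


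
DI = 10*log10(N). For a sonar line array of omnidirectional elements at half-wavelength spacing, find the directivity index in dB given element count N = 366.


25.63 dB


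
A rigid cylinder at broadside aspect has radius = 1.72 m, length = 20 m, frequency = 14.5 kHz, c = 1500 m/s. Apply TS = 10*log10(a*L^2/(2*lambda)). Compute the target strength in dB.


lambda = 1500/14500 = 0.10345 m
TS = 10*log10(1.72*20^2/(2*0.10345)) = 35.22

35.22 dB


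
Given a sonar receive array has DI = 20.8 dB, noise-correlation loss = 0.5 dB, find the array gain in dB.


AG = DI - L_corr = 20.8 - 0.5 = 20.3

20.3 dB


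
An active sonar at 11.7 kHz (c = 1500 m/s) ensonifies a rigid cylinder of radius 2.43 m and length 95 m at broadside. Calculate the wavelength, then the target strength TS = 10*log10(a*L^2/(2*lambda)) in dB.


Step 1: lambda = c/f = 1500/11700 = 0.12821 m
Step 2: TS = 10*log10(a*L^2/(2*lambda)) = 10*log10(2.43*95^2/(2*0.12821)) = 49.32

49.32 dB


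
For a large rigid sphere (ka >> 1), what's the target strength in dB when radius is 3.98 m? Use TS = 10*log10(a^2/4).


TS = 10*log10(3.98^2 / 4) = 10*log10(3.9601) = 5.98

5.98 dB


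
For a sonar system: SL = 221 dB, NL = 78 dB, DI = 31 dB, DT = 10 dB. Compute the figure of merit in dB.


164 dB


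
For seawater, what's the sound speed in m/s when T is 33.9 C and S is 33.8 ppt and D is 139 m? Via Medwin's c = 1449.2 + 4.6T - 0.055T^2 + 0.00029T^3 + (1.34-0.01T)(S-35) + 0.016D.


c = 1449.2 + 4.6*33.9 - 0.055*33.9^2 + 0.00029*33.9^3 + (1.34 - 0.01*33.9)*(33.8 - 35) + 0.016*139 = 1554.25

1554.25 m/s


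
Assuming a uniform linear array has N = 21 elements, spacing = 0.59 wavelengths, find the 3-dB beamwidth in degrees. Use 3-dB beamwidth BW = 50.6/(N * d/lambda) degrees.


BW = 50.6 / (21 * 0.59) = 50.6 / 12.39 = 4.08

4.08 deg


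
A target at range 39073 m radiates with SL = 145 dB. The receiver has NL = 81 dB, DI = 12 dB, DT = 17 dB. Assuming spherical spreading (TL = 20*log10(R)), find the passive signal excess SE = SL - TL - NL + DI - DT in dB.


Step 1: TL = 20*log10(39073) = 91.84 dB
Step 2: SE = 145 - 91.84 - 81 + 12 - 17 = -32.84

-32.84 dB


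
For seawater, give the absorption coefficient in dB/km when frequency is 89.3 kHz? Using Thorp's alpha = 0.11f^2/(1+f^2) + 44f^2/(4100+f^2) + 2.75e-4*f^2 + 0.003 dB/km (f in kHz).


f^2 = 7974.49
alpha = 0.11*7974.49/(1+7974.49) + 44*7974.49/(4100+7974.49) + 2.75e-4*7974.49 + 0.003 = 31.365

31.365 dB/km


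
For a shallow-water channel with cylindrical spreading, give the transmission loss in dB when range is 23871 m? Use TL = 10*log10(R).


43.78 dB


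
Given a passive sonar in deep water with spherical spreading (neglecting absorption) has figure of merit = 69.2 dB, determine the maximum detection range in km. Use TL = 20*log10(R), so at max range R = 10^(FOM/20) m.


At max range FOM = TL, so 20*log10(R) = 69.2
R = 10^(69.2/20) = 2884.03 m = 2.88 km

2.88 km


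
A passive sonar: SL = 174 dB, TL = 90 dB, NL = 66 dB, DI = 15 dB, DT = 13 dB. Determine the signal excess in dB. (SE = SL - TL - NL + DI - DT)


SE = SL - TL - NL + DI - DT = 174 - 90 - 66 + 15 - 13 = 20

20 dB


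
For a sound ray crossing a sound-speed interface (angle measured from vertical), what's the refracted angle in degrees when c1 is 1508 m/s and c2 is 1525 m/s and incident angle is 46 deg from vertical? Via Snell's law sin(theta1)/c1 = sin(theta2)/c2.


sin(theta2) = (c2/c1)*sin(theta1) = (1525/1508)*sin(46 deg) = 0.72745
theta2 = arcsin(0.72745) = 46.67

46.67 deg


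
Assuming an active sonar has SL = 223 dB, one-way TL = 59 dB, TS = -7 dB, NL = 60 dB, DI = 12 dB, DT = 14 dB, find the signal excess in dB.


SE = SL - 2*TL + TS - NL + DI - DT = 223 - 2*59 + (-7) - 60 + 12 - 14 = 36

36 dB


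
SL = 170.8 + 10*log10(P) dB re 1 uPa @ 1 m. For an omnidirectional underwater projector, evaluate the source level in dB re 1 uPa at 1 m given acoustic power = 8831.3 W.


SL = 170.8 + 10*log10(8831.3) = 170.8 + 39.46 = 210.26

210.26 dB


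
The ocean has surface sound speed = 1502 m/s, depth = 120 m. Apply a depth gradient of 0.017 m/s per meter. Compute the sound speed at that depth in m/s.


c = 1502 + 0.017 * 120 = 1504.04

1504.04 m/s


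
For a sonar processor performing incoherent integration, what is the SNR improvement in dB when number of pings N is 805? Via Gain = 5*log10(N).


Gain = 5*log10(805) = 14.53

14.53 dB


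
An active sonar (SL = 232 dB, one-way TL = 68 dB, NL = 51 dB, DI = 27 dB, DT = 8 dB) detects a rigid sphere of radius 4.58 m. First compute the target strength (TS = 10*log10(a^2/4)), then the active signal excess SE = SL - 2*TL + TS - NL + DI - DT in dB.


Step 1: TS = 10*log10(4.58^2/4) = 7.2 dB
Step 2: SE = SL - 2*TL + TS - NL + DI - DT = 232 - 2*68 + (7.2) - 51 + 27 - 8 = 71.2

71.2 dB


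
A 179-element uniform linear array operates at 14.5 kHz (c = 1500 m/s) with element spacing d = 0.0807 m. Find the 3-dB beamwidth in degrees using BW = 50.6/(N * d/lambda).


Step 1: lambda = 1500/14500 = 0.10345 m
Step 2: d/lambda = 0.0807/0.10345 = 0.7801
Step 3: BW = 50.6/(N * d/lambda) = 50.6/(179 * 0.7801) = 0.36

0.36 deg


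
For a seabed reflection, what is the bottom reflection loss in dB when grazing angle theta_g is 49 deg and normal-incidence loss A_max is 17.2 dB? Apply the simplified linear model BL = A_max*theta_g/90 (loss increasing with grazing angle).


9.36 dB


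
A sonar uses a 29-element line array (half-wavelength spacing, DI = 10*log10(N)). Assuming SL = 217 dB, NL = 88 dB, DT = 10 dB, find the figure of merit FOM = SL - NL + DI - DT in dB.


Step 1: DI = 10*log10(29) = 14.62 dB
Step 2: FOM = SL - NL + DI - DT = 217 - 88 + 14.62 - 10 = 133.62

133.62 dB


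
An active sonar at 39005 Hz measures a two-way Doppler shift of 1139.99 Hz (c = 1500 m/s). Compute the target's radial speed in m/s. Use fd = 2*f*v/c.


From fd = 2*f*v/c, v = c*fd/(2*f) = 1500 * 1139.99 / (2*39005) = 21.92

21.92 m/s


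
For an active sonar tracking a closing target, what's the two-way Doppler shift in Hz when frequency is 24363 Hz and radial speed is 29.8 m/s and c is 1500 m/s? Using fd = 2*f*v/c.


fd = 2*f*v/c = 2 * 24363 * 29.8 / 1500 = 968.02

968.02 Hz


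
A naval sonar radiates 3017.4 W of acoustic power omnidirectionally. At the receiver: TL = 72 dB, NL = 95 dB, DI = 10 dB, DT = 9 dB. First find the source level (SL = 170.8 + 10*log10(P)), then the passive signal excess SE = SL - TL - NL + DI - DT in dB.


Step 1: SL = 170.8 + 10*log10(3017.4) = 205.6 dB
Step 2: SE = SL - TL - NL + DI - DT = 205.6 - 72 - 95 + 10 - 9 = 39.6

39.6 dB


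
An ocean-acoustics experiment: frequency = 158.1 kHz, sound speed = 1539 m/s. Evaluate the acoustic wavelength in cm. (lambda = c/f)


lambda = c/f = 1539 / 158100 = 0.0097 m = 0.97 cm

0.97 cm


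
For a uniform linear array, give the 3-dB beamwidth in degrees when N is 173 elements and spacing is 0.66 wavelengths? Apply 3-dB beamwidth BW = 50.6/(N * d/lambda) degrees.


0.44 deg


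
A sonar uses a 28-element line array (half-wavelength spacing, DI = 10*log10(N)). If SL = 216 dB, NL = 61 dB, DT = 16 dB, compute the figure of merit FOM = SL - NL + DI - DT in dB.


Step 1: DI = 10*log10(28) = 14.47 dB
Step 2: FOM = SL - NL + DI - DT = 216 - 61 + 14.47 - 16 = 153.47

153.47 dB


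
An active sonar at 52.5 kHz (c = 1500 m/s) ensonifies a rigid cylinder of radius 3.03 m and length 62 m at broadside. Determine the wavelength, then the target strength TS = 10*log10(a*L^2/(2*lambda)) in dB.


Step 1: lambda = c/f = 1500/52500 = 0.02857 m
Step 2: TS = 10*log10(a*L^2/(2*lambda)) = 10*log10(3.03*62^2/(2*0.02857)) = 53.09

53.09 dB


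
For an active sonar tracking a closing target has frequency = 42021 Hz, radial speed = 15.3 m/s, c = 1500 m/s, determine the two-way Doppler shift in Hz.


fd = 2*f*v/c = 2 * 42021 * 15.3 / 1500 = 857.23

857.23 Hz


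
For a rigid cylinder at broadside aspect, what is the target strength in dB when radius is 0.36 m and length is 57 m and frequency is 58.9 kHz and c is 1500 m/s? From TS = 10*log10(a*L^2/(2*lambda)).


lambda = 1500/58900 = 0.02547 m
TS = 10*log10(0.36*57^2/(2*0.02547)) = 43.61

43.61 dB


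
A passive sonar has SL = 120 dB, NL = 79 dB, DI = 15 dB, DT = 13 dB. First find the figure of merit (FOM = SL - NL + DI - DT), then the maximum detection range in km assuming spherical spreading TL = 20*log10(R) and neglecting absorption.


Step 1: FOM = SL - NL + DI - DT = 120 - 79 + 15 - 13 = 43 dB
Step 2: at max range FOM = TL = 20*log10(R), so R = 10^(43/20) = 141.25 m = 0.14 km

0.14 km


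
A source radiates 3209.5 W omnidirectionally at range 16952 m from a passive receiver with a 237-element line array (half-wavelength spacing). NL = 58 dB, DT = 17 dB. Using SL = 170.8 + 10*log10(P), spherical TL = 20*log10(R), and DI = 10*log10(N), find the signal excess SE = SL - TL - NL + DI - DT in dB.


Step 1: SL = 170.8 + 10*log10(3209.5) = 205.86 dB
Step 2: TL = 20*log10(16952) = 84.58 dB
Step 3: DI = 10*log10(237) = 23.75 dB
Step 4: SE = SL - TL - NL + DI - DT = 205.86 - 84.58 - 58 + 23.75 - 17 = 70.03

70.03 dB


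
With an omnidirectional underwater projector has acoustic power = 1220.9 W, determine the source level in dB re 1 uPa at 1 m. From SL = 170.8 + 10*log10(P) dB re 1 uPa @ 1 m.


SL = 170.8 + 10*log10(1220.9) = 170.8 + 30.87 = 201.67

201.67 dB


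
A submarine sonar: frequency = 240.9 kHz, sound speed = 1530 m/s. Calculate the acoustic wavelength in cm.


lambda = c/f = 1530 / 240900 = 0.0064 m = 0.64 cm

0.64 cm


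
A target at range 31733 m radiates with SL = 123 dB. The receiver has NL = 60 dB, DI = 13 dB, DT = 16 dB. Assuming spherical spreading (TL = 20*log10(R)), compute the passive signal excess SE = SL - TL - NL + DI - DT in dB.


-30.03 dB


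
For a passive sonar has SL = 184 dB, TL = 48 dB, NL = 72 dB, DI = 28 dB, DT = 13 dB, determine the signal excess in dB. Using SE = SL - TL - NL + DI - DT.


SE = SL - TL - NL + DI - DT = 184 - 48 - 72 + 28 - 13 = 79

79 dB


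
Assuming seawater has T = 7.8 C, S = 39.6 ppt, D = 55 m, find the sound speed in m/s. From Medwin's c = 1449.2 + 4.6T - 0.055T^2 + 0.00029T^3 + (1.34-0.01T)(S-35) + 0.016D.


c = 1449.2 + 4.6*7.8 - 0.055*7.8^2 + 0.00029*7.8^3 + (1.34 - 0.01*7.8)*(39.6 - 35) + 0.016*55 = 1488.56

1488.56 m/s


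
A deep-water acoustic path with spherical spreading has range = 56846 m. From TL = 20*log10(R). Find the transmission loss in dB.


95.09 dB


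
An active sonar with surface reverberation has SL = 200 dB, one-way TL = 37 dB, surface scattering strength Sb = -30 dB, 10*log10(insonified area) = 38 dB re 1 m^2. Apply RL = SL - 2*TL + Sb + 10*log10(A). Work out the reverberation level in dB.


RL = SL - 2*TL + Sb + 10*log10(A) = 200 - 2*37 + (-30) + 38 = 134

134 dB


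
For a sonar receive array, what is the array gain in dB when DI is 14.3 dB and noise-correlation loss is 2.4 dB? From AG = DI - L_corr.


11.9 dB


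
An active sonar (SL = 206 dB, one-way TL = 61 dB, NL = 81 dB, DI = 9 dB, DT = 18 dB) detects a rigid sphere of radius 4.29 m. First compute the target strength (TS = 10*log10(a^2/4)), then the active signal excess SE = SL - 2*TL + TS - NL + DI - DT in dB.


Step 1: TS = 10*log10(4.29^2/4) = 6.63 dB
Step 2: SE = SL - 2*TL + TS - NL + DI - DT = 206 - 2*61 + (6.63) - 81 + 9 - 18 = 0.63

0.63 dB


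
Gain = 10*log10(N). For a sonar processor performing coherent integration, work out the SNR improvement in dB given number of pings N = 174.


Gain = 10*log10(174) = 22.41

22.41 dB


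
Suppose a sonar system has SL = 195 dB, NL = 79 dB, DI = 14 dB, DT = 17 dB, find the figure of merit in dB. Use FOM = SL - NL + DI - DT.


113 dB


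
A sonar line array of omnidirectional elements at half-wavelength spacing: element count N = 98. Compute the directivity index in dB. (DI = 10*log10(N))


19.91 dB


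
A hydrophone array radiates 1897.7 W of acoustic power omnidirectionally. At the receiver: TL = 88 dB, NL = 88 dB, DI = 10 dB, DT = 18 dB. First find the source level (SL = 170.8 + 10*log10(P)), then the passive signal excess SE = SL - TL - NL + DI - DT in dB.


Step 1: SL = 170.8 + 10*log10(1897.7) = 203.58 dB
Step 2: SE = SL - TL - NL + DI - DT = 203.58 - 88 - 88 + 10 - 18 = 19.58

19.58 dB


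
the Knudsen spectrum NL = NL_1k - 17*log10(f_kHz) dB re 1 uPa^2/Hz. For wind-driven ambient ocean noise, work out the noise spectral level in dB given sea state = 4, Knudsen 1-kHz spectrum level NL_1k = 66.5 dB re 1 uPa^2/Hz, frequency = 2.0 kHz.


NL = NL_1k - 17*log10(f_kHz) = 66.5 - 17*log10(2.0) = 66.5 - (5.12) = 61.38

61.38 dB


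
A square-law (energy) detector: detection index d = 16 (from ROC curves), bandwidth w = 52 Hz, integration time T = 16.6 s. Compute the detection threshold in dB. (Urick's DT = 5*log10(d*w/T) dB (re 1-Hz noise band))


DT = 5*log10(d*w/T) = 5*log10(16 * 52 / 16.6) = 5*log10(50.12) = 8.5

8.5 dB


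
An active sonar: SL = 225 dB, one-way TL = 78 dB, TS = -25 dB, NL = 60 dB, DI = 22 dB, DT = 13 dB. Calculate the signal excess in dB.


-7 dB


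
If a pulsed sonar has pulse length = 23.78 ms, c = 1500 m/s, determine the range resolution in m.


17.835 m


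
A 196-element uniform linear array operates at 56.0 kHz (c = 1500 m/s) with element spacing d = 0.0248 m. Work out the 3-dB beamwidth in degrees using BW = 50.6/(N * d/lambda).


Step 1: lambda = 1500/56000 = 0.02679 m
Step 2: d/lambda = 0.0248/0.02679 = 0.9257
Step 3: BW = 50.6/(N * d/lambda) = 50.6/(196 * 0.9257) = 0.28

0.28 deg


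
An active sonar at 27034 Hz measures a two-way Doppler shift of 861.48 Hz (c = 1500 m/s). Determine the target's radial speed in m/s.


From fd = 2*f*v/c, v = c*fd/(2*f) = 1500 * 861.48 / (2*27034) = 23.9

23.9 m/s


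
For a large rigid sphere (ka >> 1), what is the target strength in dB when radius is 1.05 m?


TS = 10*log10(1.05^2 / 4) = 10*log10(0.275625) = -5.6

-5.6 dB


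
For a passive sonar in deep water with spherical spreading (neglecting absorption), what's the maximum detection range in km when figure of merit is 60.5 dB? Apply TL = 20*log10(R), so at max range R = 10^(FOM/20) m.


At max range FOM = TL, so 20*log10(R) = 60.5
R = 10^(60.5/20) = 1059.25 m = 1.06 km

1.06 km


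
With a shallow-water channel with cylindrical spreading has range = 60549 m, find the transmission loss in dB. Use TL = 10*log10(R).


47.82 dB


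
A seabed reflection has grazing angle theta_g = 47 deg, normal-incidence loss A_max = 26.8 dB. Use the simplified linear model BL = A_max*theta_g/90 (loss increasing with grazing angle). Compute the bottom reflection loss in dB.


BL = A_max * theta_g / 90 = 26.8 * 47 / 90 = 14.0

14.0 dB


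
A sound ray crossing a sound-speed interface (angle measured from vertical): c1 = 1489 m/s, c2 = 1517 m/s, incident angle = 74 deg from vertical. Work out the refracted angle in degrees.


78.33 deg


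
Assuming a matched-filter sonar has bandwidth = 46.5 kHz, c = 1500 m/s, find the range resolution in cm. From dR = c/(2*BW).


dR = c/(2*BW) = 1500 / (2 * 46.5e3) = 0.0161 m = 1.61 cm

1.61 cm


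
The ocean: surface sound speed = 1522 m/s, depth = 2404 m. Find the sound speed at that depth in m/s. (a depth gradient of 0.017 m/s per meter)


c = 1522 + 0.017 * 2404 = 1562.868

1562.868 m/s


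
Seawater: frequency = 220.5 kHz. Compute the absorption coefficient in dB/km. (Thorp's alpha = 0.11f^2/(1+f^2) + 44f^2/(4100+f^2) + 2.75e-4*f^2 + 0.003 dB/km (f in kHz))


f^2 = 48620.25
alpha = 0.11*48620.25/(1+48620.25) + 44*48620.25/(4100+48620.25) + 2.75e-4*48620.25 + 0.003 = 54.062

54.062 dB/km


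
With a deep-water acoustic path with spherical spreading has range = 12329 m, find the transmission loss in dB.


81.82 dB


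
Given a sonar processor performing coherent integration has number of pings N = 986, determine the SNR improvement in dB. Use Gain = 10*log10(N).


29.94 dB


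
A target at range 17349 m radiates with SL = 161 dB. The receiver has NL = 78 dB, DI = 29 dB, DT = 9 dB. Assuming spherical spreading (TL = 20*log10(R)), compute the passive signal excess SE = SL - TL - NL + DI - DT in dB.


18.21 dB


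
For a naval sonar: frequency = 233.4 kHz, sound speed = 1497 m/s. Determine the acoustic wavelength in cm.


0.64 cm


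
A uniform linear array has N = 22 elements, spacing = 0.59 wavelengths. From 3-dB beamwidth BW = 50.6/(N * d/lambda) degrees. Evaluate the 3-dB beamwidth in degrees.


BW = 50.6 / (22 * 0.59) = 50.6 / 12.98 = 3.9

3.9 deg


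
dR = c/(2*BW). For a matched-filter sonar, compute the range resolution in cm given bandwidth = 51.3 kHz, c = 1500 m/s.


1.46 cm


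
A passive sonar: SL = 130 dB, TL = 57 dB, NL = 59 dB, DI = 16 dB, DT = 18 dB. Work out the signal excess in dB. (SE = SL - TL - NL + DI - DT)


12 dB


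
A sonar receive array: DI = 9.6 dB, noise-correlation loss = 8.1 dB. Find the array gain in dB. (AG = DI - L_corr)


AG = DI - L_corr = 9.6 - 8.1 = 1.5

1.5 dB


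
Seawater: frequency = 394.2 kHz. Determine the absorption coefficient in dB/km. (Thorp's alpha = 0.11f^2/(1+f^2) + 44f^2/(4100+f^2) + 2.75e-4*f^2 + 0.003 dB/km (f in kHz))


85.715 dB/km


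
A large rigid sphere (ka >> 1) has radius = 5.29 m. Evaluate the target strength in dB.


8.45 dB


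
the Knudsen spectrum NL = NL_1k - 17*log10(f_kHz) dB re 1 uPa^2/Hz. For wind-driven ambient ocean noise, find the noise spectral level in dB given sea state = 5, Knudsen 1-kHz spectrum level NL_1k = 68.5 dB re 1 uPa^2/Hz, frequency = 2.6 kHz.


61.45 dB


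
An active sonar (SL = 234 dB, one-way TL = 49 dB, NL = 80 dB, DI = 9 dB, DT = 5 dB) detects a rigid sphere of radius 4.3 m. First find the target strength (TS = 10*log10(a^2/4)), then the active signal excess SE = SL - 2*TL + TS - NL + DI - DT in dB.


Step 1: TS = 10*log10(4.3^2/4) = 6.65 dB
Step 2: SE = SL - 2*TL + TS - NL + DI - DT = 234 - 2*49 + (6.65) - 80 + 9 - 5 = 66.65

66.65 dB


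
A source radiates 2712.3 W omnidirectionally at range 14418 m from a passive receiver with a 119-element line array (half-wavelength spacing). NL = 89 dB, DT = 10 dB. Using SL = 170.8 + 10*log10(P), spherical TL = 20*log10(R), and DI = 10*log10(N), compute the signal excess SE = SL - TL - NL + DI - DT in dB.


Step 1: SL = 170.8 + 10*log10(2712.3) = 205.13 dB
Step 2: TL = 20*log10(14418) = 83.18 dB
Step 3: DI = 10*log10(119) = 20.76 dB
Step 4: SE = SL - TL - NL + DI - DT = 205.13 - 83.18 - 89 + 20.76 - 10 = 43.71

43.71 dB


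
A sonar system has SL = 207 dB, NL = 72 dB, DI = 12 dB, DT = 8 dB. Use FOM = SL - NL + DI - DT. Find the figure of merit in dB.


FOM = SL - NL + DI - DT = 207 - 72 + 12 - 8 = 139

139 dB


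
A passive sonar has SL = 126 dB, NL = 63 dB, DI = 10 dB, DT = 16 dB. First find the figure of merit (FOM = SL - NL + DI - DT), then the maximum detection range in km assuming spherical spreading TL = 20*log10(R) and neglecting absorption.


Step 1: FOM = SL - NL + DI - DT = 126 - 63 + 10 - 16 = 57 dB
Step 2: at max range FOM = TL = 20*log10(R), so R = 10^(57/20) = 707.95 m = 0.71 km

0.71 km


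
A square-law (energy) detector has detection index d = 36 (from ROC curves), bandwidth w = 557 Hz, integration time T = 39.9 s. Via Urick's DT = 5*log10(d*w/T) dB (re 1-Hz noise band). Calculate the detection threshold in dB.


DT = 5*log10(d*w/T) = 5*log10(36 * 557 / 39.9) = 5*log10(502.56) = 13.51

13.51 dB


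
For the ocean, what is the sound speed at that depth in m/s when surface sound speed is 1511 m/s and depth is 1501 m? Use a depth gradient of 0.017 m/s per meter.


c = 1511 + 0.017 * 1501 = 1536.517

1536.517 m/s


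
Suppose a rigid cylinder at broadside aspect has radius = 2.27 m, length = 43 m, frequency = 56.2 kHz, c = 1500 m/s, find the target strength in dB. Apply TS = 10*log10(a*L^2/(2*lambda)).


lambda = 1500/56200 = 0.02669 m
TS = 10*log10(2.27*43^2/(2*0.02669)) = 48.96

48.96 dB


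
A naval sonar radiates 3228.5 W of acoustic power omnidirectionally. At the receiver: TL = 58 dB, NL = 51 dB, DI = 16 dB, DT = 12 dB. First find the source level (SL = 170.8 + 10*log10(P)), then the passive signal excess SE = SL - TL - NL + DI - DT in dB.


Step 1: SL = 170.8 + 10*log10(3228.5) = 205.89 dB
Step 2: SE = SL - TL - NL + DI - DT = 205.89 - 58 - 51 + 16 - 12 = 100.89

100.89 dB


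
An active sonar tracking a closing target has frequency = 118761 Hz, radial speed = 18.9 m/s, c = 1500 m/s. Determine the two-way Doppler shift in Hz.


2992.78 Hz


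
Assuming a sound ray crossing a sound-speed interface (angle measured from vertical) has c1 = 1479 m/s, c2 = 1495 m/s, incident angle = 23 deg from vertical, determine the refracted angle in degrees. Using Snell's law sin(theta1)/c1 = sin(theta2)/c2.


23.26 deg


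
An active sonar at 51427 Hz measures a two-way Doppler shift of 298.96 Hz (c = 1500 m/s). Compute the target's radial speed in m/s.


From fd = 2*f*v/c, v = c*fd/(2*f) = 1500 * 298.96 / (2*51427) = 4.36

4.36 m/s


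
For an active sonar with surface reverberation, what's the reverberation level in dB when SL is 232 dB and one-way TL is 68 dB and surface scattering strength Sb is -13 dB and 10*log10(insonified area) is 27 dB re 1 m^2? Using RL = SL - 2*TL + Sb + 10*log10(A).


RL = SL - 2*TL + Sb + 10*log10(A) = 232 - 2*68 + (-13) + 27 = 110

110 dB


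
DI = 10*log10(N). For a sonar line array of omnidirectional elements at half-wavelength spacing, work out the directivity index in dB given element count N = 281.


DI = 10*log10(281) = 24.49

24.49 dB


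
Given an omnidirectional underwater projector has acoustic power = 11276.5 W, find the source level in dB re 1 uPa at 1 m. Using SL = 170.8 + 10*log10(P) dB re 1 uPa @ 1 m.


211.32 dB


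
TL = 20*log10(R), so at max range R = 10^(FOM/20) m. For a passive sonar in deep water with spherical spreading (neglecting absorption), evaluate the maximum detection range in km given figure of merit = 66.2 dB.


2.04 km


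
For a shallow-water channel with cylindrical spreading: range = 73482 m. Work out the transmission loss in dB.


TL = 10*log10(73482) = 48.66

48.66 dB


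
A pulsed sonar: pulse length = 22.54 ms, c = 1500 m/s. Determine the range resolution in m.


dR = c*tau/2 = 1500 * 22.54e-3 / 2 = 16.905

16.905 m


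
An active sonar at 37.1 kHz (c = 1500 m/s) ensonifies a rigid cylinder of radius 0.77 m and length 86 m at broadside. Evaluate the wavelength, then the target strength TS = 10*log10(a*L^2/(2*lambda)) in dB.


Step 1: lambda = c/f = 1500/37100 = 0.04043 m
Step 2: TS = 10*log10(a*L^2/(2*lambda)) = 10*log10(0.77*86^2/(2*0.04043)) = 48.48

48.48 dB


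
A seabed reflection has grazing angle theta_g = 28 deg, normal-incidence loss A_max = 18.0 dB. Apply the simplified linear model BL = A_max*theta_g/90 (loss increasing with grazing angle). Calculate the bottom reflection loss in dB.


BL = A_max * theta_g / 90 = 18.0 * 28 / 90 = 5.6

5.6 dB


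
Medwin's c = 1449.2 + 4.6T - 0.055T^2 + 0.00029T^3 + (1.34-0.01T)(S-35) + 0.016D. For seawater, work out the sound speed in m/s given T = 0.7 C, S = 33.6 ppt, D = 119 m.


c = 1449.2 + 4.6*0.7 - 0.055*0.7^2 + 0.00029*0.7^3 + (1.34 - 0.01*0.7)*(33.6 - 35) + 0.016*119 = 1452.43

1452.43 m/s


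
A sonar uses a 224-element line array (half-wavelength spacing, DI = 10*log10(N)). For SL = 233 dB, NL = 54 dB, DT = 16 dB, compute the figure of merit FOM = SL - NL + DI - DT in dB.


186.5 dB


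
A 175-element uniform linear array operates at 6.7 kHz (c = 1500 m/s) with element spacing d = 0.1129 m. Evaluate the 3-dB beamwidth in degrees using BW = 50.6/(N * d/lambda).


0.57 deg


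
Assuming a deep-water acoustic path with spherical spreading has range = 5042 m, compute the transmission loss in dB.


TL = 20*log10(5042) = 74.05

74.05 dB


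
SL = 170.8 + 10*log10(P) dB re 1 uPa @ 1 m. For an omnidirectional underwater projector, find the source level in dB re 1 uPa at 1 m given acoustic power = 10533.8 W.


211.03 dB


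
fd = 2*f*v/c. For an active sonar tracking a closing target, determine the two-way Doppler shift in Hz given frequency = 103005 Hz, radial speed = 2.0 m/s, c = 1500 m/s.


fd = 2*f*v/c = 2 * 103005 * 2.0 / 1500 = 274.68

274.68 Hz


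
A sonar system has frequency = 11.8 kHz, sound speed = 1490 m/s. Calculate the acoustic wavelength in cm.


lambda = c/f = 1490 / 11800 = 0.1263 m = 12.63 cm

12.63 cm


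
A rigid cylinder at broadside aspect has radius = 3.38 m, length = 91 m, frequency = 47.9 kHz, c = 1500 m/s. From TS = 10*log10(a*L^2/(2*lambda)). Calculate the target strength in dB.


lambda = 1500/47900 = 0.03132 m
TS = 10*log10(3.38*91^2/(2*0.03132)) = 56.5

56.5 dB


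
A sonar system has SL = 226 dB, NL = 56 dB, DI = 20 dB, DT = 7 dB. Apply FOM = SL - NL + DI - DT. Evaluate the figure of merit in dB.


FOM = SL - NL + DI - DT = 226 - 56 + 20 - 7 = 183

183 dB


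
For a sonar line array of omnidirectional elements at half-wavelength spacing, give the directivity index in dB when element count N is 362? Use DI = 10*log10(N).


DI = 10*log10(362) = 25.59

25.59 dB


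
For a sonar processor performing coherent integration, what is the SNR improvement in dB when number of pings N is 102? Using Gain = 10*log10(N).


Gain = 10*log10(102) = 20.09

20.09 dB


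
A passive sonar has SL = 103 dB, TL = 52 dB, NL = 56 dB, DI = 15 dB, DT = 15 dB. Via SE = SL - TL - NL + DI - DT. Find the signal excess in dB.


SE = SL - TL - NL + DI - DT = 103 - 52 - 56 + 15 - 15 = -5

-5 dB


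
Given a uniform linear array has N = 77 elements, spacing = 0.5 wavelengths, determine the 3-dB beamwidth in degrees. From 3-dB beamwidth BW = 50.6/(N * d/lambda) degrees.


BW = 50.6 / (77 * 0.5) = 50.6 / 38.5 = 1.31

1.31 deg


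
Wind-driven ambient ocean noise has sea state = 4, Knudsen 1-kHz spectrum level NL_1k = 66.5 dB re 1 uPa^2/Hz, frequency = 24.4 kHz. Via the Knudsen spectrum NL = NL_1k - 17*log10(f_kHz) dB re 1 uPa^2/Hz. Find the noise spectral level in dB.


NL = NL_1k - 17*log10(f_kHz) = 66.5 - 17*log10(24.4) = 66.5 - (23.59) = 42.91

42.91 dB


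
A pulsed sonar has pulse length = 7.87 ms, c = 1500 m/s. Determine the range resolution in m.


dR = c*tau/2 = 1500 * 7.87e-3 / 2 = 5.9025

5.9025 m


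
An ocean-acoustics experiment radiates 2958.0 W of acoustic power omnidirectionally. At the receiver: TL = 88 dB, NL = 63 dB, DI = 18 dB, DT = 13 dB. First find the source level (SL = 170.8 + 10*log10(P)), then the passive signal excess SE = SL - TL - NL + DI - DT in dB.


Step 1: SL = 170.8 + 10*log10(2958.0) = 205.51 dB
Step 2: SE = SL - TL - NL + DI - DT = 205.51 - 88 - 63 + 18 - 13 = 59.51

59.51 dB


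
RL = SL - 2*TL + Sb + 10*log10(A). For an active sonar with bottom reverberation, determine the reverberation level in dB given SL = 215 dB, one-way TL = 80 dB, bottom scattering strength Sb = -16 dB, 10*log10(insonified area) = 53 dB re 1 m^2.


92 dB


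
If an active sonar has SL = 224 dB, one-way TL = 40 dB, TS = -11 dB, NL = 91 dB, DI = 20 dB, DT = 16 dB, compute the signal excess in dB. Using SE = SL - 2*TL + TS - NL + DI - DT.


SE = SL - 2*TL + TS - NL + DI - DT = 224 - 2*40 + (-11) - 91 + 20 - 16 = 46

46 dB


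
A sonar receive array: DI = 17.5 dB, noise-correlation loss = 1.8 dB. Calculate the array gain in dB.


AG = DI - L_corr = 17.5 - 1.8 = 15.7

15.7 dB


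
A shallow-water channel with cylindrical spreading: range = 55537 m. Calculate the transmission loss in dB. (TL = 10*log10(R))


47.45 dB


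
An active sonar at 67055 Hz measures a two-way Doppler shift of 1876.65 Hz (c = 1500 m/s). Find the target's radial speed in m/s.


From fd = 2*f*v/c, v = c*fd/(2*f) = 1500 * 1876.65 / (2*67055) = 20.99

20.99 m/s


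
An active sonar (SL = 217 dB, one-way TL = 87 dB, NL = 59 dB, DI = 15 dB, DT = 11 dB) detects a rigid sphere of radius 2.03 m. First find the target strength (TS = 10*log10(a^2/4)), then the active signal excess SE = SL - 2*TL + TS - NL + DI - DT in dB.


Step 1: TS = 10*log10(2.03^2/4) = 0.13 dB
Step 2: SE = SL - 2*TL + TS - NL + DI - DT = 217 - 2*87 + (0.13) - 59 + 15 - 11 = -11.87

-11.87 dB


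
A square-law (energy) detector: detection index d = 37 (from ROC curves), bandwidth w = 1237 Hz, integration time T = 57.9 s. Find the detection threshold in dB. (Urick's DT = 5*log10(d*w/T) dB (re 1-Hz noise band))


14.49 dB


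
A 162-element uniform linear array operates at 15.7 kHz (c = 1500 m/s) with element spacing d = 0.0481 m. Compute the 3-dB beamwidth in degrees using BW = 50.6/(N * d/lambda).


Step 1: lambda = 1500/15700 = 0.09554 m
Step 2: d/lambda = 0.0481/0.09554 = 0.5035
Step 3: BW = 50.6/(N * d/lambda) = 50.6/(162 * 0.5035) = 0.62

0.62 deg


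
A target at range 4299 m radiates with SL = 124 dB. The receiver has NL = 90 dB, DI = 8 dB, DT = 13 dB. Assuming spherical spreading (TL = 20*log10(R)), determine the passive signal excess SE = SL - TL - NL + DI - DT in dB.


-43.67 dB


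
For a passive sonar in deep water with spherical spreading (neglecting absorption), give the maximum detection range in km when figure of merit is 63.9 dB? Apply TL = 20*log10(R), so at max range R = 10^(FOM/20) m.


At max range FOM = TL, so 20*log10(R) = 63.9
R = 10^(63.9/20) = 1566.75 m = 1.57 km

1.57 km


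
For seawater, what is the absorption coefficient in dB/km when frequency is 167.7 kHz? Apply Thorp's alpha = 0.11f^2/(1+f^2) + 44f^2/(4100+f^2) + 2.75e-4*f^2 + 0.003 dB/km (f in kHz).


f^2 = 28123.29
alpha = 0.11*28123.29/(1+28123.29) + 44*28123.29/(4100+28123.29) + 2.75e-4*28123.29 + 0.003 = 46.248

46.248 dB/km


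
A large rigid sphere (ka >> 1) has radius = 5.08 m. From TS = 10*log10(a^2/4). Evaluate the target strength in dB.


8.1 dB


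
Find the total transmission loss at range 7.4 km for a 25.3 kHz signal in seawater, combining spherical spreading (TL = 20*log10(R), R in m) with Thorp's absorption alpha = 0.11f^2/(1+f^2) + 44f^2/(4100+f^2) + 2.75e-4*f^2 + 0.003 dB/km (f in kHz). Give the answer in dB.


123.49 dB


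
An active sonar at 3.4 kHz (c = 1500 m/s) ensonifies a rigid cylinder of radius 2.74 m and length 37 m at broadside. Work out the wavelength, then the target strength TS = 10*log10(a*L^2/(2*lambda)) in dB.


Step 1: lambda = c/f = 1500/3400 = 0.44118 m
Step 2: TS = 10*log10(a*L^2/(2*lambda)) = 10*log10(2.74*37^2/(2*0.44118)) = 36.29

36.29 dB


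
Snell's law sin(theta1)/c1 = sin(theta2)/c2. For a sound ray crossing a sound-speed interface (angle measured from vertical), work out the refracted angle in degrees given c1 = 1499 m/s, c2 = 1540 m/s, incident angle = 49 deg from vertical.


sin(theta2) = (c2/c1)*sin(theta1) = (1540/1499)*sin(49 deg) = 0.77535
theta2 = arcsin(0.77535) = 50.84

50.84 deg


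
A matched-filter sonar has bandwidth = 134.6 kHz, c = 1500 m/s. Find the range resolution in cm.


dR = c/(2*BW) = 1500 / (2 * 134.6e3) = 0.0056 m = 0.56 cm

0.56 cm


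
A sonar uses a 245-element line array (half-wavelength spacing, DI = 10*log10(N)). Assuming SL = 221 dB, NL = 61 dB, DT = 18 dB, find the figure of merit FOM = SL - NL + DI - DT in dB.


Step 1: DI = 10*log10(245) = 23.89 dB
Step 2: FOM = SL - NL + DI - DT = 221 - 61 + 23.89 - 18 = 165.89

165.89 dB


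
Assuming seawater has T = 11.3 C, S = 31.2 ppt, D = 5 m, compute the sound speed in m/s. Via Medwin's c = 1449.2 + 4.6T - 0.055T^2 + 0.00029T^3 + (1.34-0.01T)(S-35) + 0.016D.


c = 1449.2 + 4.6*11.3 - 0.055*11.3^2 + 0.00029*11.3^3 + (1.34 - 0.01*11.3)*(31.2 - 35) + 0.016*5 = 1489.99

1489.99 m/s


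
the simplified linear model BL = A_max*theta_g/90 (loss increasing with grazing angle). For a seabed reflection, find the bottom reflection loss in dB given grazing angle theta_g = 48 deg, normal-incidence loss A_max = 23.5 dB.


12.53 dB


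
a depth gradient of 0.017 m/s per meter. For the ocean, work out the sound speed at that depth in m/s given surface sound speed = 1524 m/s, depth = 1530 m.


1550.01 m/s


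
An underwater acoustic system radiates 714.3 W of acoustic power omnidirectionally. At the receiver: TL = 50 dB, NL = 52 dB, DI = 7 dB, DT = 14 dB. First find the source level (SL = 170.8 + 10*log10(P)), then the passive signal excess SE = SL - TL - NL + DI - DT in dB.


Step 1: SL = 170.8 + 10*log10(714.3) = 199.34 dB
Step 2: SE = SL - TL - NL + DI - DT = 199.34 - 50 - 52 + 7 - 14 = 90.34

90.34 dB


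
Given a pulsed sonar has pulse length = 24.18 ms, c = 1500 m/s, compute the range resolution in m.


18.135 m


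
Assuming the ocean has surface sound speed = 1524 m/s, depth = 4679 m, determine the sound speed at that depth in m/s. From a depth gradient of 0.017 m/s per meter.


1603.543 m/s


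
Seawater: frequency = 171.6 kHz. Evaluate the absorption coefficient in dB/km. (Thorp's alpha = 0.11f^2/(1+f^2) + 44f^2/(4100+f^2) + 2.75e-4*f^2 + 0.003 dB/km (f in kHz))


f^2 = 29446.56
alpha = 0.11*29446.56/(1+29446.56) + 44*29446.56/(4100+29446.56) + 2.75e-4*29446.56 + 0.003 = 46.833

46.833 dB/km


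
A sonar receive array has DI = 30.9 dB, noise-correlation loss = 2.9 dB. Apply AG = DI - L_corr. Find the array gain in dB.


28.0 dB


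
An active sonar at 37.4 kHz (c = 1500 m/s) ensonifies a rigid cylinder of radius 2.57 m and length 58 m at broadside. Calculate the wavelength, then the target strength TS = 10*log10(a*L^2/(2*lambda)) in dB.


Step 1: lambda = c/f = 1500/37400 = 0.04011 m
Step 2: TS = 10*log10(a*L^2/(2*lambda)) = 10*log10(2.57*58^2/(2*0.04011)) = 50.33

50.33 dB


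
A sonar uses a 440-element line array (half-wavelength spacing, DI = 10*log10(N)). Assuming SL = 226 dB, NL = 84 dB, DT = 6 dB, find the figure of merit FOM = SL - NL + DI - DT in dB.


Step 1: DI = 10*log10(440) = 26.43 dB
Step 2: FOM = SL - NL + DI - DT = 226 - 84 + 26.43 - 6 = 162.43

162.43 dB


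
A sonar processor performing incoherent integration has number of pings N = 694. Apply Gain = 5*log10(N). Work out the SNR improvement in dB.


Gain = 5*log10(694) = 14.21

14.21 dB


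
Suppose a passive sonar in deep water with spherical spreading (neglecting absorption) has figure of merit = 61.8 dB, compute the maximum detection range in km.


At max range FOM = TL, so 20*log10(R) = 61.8
R = 10^(61.8/20) = 1230.27 m = 1.23 km

1.23 km


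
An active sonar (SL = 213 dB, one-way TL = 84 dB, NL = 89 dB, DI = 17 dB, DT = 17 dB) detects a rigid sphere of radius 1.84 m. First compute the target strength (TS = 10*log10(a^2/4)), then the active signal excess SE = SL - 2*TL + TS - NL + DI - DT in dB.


Step 1: TS = 10*log10(1.84^2/4) = -0.72 dB
Step 2: SE = SL - 2*TL + TS - NL + DI - DT = 213 - 2*84 + (-0.72) - 89 + 17 - 17 = -44.72

-44.72 dB
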